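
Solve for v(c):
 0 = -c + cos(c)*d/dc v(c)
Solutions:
 v(c) = C1 + Integral(c/cos(c), c)


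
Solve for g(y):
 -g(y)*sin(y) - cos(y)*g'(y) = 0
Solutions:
 g(y) = C1*cos(y)


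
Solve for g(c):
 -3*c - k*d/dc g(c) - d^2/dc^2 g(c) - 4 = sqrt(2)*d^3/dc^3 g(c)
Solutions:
 g(c) = C1 + C2*exp(sqrt(2)*c*(sqrt(-4*sqrt(2)*k + 1) - 1)/4) + C3*exp(-sqrt(2)*c*(sqrt(-4*sqrt(2)*k + 1) + 1)/4) - 3*c^2/(2*k) - 4*c/k + 3*c/k^2


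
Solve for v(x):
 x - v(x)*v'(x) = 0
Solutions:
 v(x) = -sqrt(C1 + x^2)
 v(x) = sqrt(C1 + x^2)


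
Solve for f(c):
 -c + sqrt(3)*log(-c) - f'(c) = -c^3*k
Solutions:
 f(c) = C1 + c^4*k/4 - c^2/2 + sqrt(3)*c*log(-c) - sqrt(3)*c


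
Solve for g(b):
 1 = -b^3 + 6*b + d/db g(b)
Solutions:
 g(b) = C1 + b^4/4 - 3*b^2 + b


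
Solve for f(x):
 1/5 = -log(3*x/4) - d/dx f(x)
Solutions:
 f(x) = C1 - x*log(x) + x*log(4/3) + 4*x/5


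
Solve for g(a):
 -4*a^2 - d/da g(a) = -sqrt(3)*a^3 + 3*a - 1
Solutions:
 g(a) = C1 + sqrt(3)*a^4/4 - 4*a^3/3 - 3*a^2/2 + a


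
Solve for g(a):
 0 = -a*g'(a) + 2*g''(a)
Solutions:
 g(a) = C1 + C2*erfi(a/2)


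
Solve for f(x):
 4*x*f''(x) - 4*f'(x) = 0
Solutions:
 f(x) = C1 + C2*x^2


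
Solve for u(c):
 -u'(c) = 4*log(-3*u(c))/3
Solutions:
 3*Integral(1/(log(-_y) + log(3)), (_y, u(c)))/4 = C1 - c


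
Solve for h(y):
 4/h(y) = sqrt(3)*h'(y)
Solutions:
 h(y) = -sqrt(C1 + 24*sqrt(3)*y)/3
 h(y) = sqrt(C1 + 24*sqrt(3)*y)/3


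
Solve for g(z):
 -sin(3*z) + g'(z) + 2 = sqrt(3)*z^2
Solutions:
 g(z) = C1 + sqrt(3)*z^3/3 - 2*z - cos(3*z)/3


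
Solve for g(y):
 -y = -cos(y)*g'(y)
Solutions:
 g(y) = C1 + Integral(y/cos(y), y)


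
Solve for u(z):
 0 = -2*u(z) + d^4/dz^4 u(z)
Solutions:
 u(z) = C1*exp(-2^(1/4)*z) + C2*exp(2^(1/4)*z) + C3*sin(2^(1/4)*z) + C4*cos(2^(1/4)*z)


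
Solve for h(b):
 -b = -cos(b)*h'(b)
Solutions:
 h(b) = C1 + Integral(b/cos(b), b)


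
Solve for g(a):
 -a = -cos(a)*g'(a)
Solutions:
 g(a) = C1 + Integral(a/cos(a), a)


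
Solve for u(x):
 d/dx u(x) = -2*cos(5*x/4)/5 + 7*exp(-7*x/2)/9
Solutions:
 u(x) = C1 - 8*sin(5*x/4)/25 - 2*exp(-7*x/2)/9


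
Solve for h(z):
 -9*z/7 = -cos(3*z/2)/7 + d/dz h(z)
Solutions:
 h(z) = C1 - 9*z^2/14 + 2*sin(3*z/2)/21


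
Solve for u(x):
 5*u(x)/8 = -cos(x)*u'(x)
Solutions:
 u(x) = C1*(sin(x) - 1)^(5/16)/(sin(x) + 1)^(5/16)


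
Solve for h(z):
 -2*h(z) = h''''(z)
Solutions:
 h(z) = (C1*sin(2^(3/4)*z/2) + C2*cos(2^(3/4)*z/2))*exp(-2^(3/4)*z/2) + (C3*sin(2^(3/4)*z/2) + C4*cos(2^(3/4)*z/2))*exp(2^(3/4)*z/2)


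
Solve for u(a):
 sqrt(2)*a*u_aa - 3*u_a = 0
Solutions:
 u(a) = C1 + C2*a^(1 + 3*sqrt(2)/2)


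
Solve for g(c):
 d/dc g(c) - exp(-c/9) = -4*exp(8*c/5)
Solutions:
 g(c) = C1 - 5*exp(8*c/5)/2 - 9*exp(-c/9)


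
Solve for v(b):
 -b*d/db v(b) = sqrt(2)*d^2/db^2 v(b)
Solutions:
 v(b) = C1 + C2*erf(2^(1/4)*b/2)


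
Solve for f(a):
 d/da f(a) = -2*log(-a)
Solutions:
 f(a) = C1 - 2*a*log(-a) + 2*a


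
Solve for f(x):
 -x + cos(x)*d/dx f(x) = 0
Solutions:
 f(x) = C1 + Integral(x/cos(x), x)


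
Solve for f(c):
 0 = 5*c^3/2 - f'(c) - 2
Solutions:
 f(c) = C1 + 5*c^4/8 - 2*c


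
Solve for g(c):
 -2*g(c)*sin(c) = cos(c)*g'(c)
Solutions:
 g(c) = C1*cos(c)^2


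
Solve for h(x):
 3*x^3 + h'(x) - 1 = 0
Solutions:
 h(x) = C1 - 3*x^4/4 + x


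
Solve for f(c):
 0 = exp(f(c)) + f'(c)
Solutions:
 f(c) = log(1/(C1 + c))


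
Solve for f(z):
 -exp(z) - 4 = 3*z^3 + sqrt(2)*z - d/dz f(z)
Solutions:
 f(z) = C1 + 3*z^4/4 + sqrt(2)*z^2/2 + 4*z + exp(z)


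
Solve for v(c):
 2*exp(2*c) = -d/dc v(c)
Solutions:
 v(c) = C1 - exp(2*c)


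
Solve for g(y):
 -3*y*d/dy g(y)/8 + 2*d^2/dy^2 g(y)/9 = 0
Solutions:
 g(y) = C1 + C2*erfi(3*sqrt(6)*y/8)


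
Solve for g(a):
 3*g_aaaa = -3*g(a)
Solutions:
 g(a) = (C1*sin(sqrt(2)*a/2) + C2*cos(sqrt(2)*a/2))*exp(-sqrt(2)*a/2) + (C3*sin(sqrt(2)*a/2) + C4*cos(sqrt(2)*a/2))*exp(sqrt(2)*a/2)


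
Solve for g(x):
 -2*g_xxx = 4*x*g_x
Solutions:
 g(x) = C1 + Integral(C2*airyai(-2^(1/3)*x) + C3*airybi(-2^(1/3)*x), x)


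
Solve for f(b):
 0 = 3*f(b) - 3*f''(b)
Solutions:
 f(b) = C1*exp(-b) + C2*exp(b)


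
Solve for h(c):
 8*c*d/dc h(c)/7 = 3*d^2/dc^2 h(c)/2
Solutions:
 h(c) = C1 + C2*erfi(2*sqrt(42)*c/21)


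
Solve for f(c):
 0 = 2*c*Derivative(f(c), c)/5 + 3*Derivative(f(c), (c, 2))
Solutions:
 f(c) = C1 + C2*erf(sqrt(15)*c/15)


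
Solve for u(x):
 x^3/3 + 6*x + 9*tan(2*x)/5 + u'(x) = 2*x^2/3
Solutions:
 u(x) = C1 - x^4/12 + 2*x^3/9 - 3*x^2 + 9*log(cos(2*x))/10


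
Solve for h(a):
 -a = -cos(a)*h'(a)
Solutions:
 h(a) = C1 + Integral(a/cos(a), a)


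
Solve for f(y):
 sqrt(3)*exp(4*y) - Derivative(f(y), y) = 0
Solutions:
 f(y) = C1 + sqrt(3)*exp(4*y)/4


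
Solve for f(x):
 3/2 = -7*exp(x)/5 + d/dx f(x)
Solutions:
 f(x) = C1 + 3*x/2 + 7*exp(x)/5


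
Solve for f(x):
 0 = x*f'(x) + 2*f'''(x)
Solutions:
 f(x) = C1 + Integral(C2*airyai(-2^(2/3)*x/2) + C3*airybi(-2^(2/3)*x/2), x)


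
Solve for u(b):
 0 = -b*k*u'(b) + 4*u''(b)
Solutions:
 u(b) = Piecewise((-sqrt(2)*sqrt(pi)*C1*erf(sqrt(2)*b*sqrt(-k)/4)/sqrt(-k) - C2, (k > 0) | (k < 0)), (-C1*b - C2, True))


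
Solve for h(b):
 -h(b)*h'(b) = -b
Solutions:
 h(b) = -sqrt(C1 + b^2)
 h(b) = sqrt(C1 + b^2)


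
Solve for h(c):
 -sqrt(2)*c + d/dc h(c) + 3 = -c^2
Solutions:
 h(c) = C1 - c^3/3 + sqrt(2)*c^2/2 - 3*c


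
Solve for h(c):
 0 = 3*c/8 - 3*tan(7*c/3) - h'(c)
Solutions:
 h(c) = C1 + 3*c^2/16 + 9*log(cos(7*c/3))/7


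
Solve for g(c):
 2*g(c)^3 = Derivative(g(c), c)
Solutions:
 g(c) = -sqrt(2)*sqrt(-1/(C1 + 2*c))/2
 g(c) = sqrt(2)*sqrt(-1/(C1 + 2*c))/2


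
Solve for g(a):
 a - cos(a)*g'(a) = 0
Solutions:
 g(a) = C1 + Integral(a/cos(a), a)


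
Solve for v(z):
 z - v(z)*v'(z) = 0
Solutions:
 v(z) = -sqrt(C1 + z^2)
 v(z) = sqrt(C1 + z^2)


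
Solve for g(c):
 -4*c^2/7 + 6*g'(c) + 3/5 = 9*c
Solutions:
 g(c) = C1 + 2*c^3/63 + 3*c^2/4 - c/10


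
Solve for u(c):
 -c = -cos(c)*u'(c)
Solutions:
 u(c) = C1 + Integral(c/cos(c), c)


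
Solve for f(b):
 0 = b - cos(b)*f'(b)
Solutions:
 f(b) = C1 + Integral(b/cos(b), b)


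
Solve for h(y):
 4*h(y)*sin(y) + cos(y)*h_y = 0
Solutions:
 h(y) = C1*cos(y)^4


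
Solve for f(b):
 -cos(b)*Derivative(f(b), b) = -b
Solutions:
 f(b) = C1 + Integral(b/cos(b), b)


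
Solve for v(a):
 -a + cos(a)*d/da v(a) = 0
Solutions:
 v(a) = C1 + Integral(a/cos(a), a)


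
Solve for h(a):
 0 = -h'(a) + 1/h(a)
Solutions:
 h(a) = -sqrt(C1 + 2*a)
 h(a) = sqrt(C1 + 2*a)


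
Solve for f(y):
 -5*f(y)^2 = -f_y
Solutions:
 f(y) = -1/(C1 + 5*y)


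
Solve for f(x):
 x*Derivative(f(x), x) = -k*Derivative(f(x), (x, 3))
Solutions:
 f(x) = C1 + Integral(C2*airyai(x*(-1/k)^(1/3)) + C3*airybi(x*(-1/k)^(1/3)), x)


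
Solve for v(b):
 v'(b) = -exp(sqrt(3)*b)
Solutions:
 v(b) = C1 - sqrt(3)*exp(sqrt(3)*b)/3


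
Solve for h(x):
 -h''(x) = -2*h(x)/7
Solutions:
 h(x) = C1*exp(-sqrt(14)*x/7) + C2*exp(sqrt(14)*x/7)


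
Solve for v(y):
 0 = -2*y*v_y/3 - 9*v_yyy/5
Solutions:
 v(y) = C1 + Integral(C2*airyai(-10^(1/3)*y/3) + C3*airybi(-10^(1/3)*y/3), y)


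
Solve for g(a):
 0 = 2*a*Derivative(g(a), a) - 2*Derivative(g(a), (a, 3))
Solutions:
 g(a) = C1 + Integral(C2*airyai(a) + C3*airybi(a), a)


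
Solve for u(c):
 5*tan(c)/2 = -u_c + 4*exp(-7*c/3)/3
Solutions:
 u(c) = C1 - 5*log(tan(c)^2 + 1)/4 - 4*exp(-7*c/3)/7


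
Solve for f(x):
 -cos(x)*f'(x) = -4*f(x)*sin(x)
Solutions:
 f(x) = C1/cos(x)^4


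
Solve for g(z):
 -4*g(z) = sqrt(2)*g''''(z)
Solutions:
 g(z) = (C1*sin(2^(7/8)*z/2) + C2*cos(2^(7/8)*z/2))*exp(-2^(7/8)*z/2) + (C3*sin(2^(7/8)*z/2) + C4*cos(2^(7/8)*z/2))*exp(2^(7/8)*z/2)


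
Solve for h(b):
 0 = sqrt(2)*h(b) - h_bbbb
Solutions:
 h(b) = C1*exp(-2^(1/8)*b) + C2*exp(2^(1/8)*b) + C3*sin(2^(1/8)*b) + C4*cos(2^(1/8)*b)


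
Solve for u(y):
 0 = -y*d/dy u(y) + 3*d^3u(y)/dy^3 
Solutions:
 u(y) = C1 + Integral(C2*airyai(3^(2/3)*y/3) + C3*airybi(3^(2/3)*y/3), y)


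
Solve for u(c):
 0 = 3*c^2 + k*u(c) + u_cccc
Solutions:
 u(c) = C1*exp(-c*(-k)^(1/4)) + C2*exp(c*(-k)^(1/4)) + C3*exp(-I*c*(-k)^(1/4)) + C4*exp(I*c*(-k)^(1/4)) - 3*c^2/k


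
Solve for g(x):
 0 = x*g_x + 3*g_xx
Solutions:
 g(x) = C1 + C2*erf(sqrt(6)*x/6)


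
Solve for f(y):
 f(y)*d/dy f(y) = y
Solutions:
 f(y) = -sqrt(C1 + y^2)
 f(y) = sqrt(C1 + y^2)


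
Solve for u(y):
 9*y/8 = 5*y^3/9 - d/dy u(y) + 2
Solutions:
 u(y) = C1 + 5*y^4/36 - 9*y^2/16 + 2*y


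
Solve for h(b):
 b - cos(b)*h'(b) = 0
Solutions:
 h(b) = C1 + Integral(b/cos(b), b)


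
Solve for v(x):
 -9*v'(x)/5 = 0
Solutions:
 v(x) = C1


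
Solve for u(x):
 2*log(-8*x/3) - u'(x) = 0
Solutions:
 u(x) = C1 + 2*x*log(-x) + 2*x*(-log(3) - 1 + 3*log(2))


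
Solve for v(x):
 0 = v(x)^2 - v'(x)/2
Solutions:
 v(x) = -1/(C1 + 2*x)


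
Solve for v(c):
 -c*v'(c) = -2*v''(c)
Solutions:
 v(c) = C1 + C2*erfi(c/2)


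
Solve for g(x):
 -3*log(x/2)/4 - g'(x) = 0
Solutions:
 g(x) = C1 - 3*x*log(x)/4 + 3*x*log(2)/4 + 3*x/4


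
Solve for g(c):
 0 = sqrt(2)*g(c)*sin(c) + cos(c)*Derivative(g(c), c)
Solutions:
 g(c) = C1*cos(c)^(sqrt(2))


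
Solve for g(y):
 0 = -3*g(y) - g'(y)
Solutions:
 g(y) = C1*exp(-3*y)


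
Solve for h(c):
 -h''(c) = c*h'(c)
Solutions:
 h(c) = C1 + C2*erf(sqrt(2)*c/2)


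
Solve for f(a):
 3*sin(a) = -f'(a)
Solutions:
 f(a) = C1 + 3*cos(a)


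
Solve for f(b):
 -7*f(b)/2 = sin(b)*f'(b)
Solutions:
 f(b) = C1*(cos(b) + 1)^(7/4)/(cos(b) - 1)^(7/4)


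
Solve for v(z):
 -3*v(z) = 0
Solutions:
 v(z) = 0


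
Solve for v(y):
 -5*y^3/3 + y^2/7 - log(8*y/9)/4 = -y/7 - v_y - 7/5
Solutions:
 v(y) = C1 + 5*y^4/12 - y^3/21 - y^2/14 + y*log(y)/4 - 33*y/20 - y*log(3)/2 + 3*y*log(2)/4


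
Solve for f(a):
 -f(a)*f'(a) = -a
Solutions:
 f(a) = -sqrt(C1 + a^2)
 f(a) = sqrt(C1 + a^2)


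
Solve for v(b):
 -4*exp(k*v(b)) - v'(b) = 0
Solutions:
 v(b) = Piecewise((log(1/(C1*k + 4*b*k))/k, Ne(k, 0)), (nan, True))
 v(b) = Piecewise((C1 - 4*b, Eq(k, 0)), (nan, True))


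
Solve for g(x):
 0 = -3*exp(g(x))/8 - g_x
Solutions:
 g(x) = log(1/(C1 + 3*x)) + 3*log(2)


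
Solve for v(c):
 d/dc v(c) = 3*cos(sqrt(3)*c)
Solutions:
 v(c) = C1 + sqrt(3)*sin(sqrt(3)*c)


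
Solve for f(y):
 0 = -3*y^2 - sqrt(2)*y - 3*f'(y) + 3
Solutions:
 f(y) = C1 - y^3/3 - sqrt(2)*y^2/6 + y


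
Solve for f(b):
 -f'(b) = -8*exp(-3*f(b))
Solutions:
 f(b) = log(C1 + 24*b)/3
 f(b) = log((-3^(1/3) - 3^(5/6)*I)*(C1 + 8*b)^(1/3)/2)
 f(b) = log((-3^(1/3) + 3^(5/6)*I)*(C1 + 8*b)^(1/3)/2)


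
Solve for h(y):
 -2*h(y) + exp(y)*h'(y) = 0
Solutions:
 h(y) = C1*exp(-2*exp(-y))


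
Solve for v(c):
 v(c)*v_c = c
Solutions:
 v(c) = -sqrt(C1 + c^2)
 v(c) = sqrt(C1 + c^2)


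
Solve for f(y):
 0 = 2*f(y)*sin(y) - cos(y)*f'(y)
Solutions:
 f(y) = C1/cos(y)^2


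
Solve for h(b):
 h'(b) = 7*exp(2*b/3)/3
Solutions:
 h(b) = C1 + 7*exp(2*b/3)/2


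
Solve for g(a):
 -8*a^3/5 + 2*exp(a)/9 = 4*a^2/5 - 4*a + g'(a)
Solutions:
 g(a) = C1 - 2*a^4/5 - 4*a^3/15 + 2*a^2 + 2*exp(a)/9


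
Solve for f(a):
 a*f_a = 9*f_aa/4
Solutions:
 f(a) = C1 + C2*erfi(sqrt(2)*a/3)


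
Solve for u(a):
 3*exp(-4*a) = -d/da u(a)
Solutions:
 u(a) = C1 + 3*exp(-4*a)/4


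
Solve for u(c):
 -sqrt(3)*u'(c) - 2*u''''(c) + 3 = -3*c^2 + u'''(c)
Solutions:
 u(c) = C1 + C2*exp(c*(-2 + (1 + 54*sqrt(3) + sqrt(-1 + (1 + 54*sqrt(3))^2))^(-1/3) + (1 + 54*sqrt(3) + sqrt(-1 + (1 + 54*sqrt(3))^2))^(1/3))/12)*sin(sqrt(3)*c*(-(1 + 54*sqrt(3) + sqrt(-1 + (1 + 54*sqrt(3))^2))^(1/3) + (1 + 54*sqrt(3) + sqrt(-1 + (1 + 54*sqrt(3))^2))^(-1/3))/12) + C3*exp(c*(-2 + (1 + 54*sqrt(3) + sqrt(-1 + (1 + 54*sqrt(3))^2))^(-1/3) + (1 + 54*sqrt(3) + sqrt(-1 + (1 + 54*sqrt(3))^2))^(1/3))/12)*cos(sqrt(3)*c*(-(1 + 54*sqrt(3) + sqrt(-1 + (1 + 54*sqrt(3))^2))^(1/3) + (1 + 54*sqrt(3) + sqrt(-1 + (1 + 54*sqrt(3))^2))^(-1/3))/12) + C4*exp(-c*((1 + 54*sqrt(3) + sqrt(-1 + (1 + 54*sqrt(3))^2))^(-1/3) + 1 + (1 + 54*sqrt(3) + sqrt(-1 + (1 + 54*sqrt(3))^2))^(1/3))/6) + sqrt(3)*c^3/3 - 2*c + sqrt(3)*c


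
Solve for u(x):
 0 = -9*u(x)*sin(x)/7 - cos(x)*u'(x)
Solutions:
 u(x) = C1*cos(x)^(9/7)


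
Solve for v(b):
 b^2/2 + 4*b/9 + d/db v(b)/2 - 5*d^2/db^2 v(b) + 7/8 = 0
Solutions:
 v(b) = C1 + C2*exp(b/10) - b^3/3 - 94*b^2/9 - 7583*b/36


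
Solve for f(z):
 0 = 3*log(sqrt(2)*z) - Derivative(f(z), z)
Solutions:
 f(z) = C1 + 3*z*log(z) - 3*z + 3*z*log(2)/2


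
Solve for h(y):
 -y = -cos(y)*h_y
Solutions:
 h(y) = C1 + Integral(y/cos(y), y)


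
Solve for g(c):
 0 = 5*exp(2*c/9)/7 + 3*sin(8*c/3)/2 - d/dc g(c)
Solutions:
 g(c) = C1 + 45*exp(2*c/9)/14 - 9*cos(8*c/3)/16


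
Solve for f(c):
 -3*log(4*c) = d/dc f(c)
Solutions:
 f(c) = C1 - 3*c*log(c) - c*log(64) + 3*c


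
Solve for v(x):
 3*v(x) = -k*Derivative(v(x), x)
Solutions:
 v(x) = C1*exp(-3*x/k)


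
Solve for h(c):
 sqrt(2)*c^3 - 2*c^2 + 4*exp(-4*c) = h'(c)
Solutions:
 h(c) = C1 + sqrt(2)*c^4/4 - 2*c^3/3 - exp(-4*c)


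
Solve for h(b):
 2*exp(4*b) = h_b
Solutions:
 h(b) = C1 + exp(4*b)/2


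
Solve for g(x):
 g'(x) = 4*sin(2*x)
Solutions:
 g(x) = C1 - 2*cos(2*x)


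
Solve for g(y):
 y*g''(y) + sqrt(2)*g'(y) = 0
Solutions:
 g(y) = C1 + C2*y^(1 - sqrt(2))


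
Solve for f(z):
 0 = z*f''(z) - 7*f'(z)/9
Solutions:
 f(z) = C1 + C2*z^(16/9)


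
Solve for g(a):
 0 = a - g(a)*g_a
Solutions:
 g(a) = -sqrt(C1 + a^2)
 g(a) = sqrt(C1 + a^2)


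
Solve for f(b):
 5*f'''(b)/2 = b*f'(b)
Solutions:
 f(b) = C1 + Integral(C2*airyai(2^(1/3)*5^(2/3)*b/5) + C3*airybi(2^(1/3)*5^(2/3)*b/5), b)


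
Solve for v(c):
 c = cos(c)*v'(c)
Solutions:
 v(c) = C1 + Integral(c/cos(c), c)


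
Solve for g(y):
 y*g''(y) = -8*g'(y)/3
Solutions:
 g(y) = C1 + C2/y^(5/3)


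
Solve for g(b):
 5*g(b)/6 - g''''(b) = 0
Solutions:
 g(b) = C1*exp(-5^(1/4)*6^(3/4)*b/6) + C2*exp(5^(1/4)*6^(3/4)*b/6) + C3*sin(5^(1/4)*6^(3/4)*b/6) + C4*cos(5^(1/4)*6^(3/4)*b/6)


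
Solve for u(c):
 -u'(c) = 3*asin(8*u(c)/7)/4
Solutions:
 Integral(1/asin(8*_y/7), (_y, u(c))) = C1 - 3*c/4


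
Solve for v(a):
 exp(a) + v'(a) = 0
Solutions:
 v(a) = C1 - exp(a)


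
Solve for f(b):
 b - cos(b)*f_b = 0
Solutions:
 f(b) = C1 + Integral(b/cos(b), b)


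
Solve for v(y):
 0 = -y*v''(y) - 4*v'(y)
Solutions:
 v(y) = C1 + C2/y^3


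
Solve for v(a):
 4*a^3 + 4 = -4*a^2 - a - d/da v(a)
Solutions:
 v(a) = C1 - a^4 - 4*a^3/3 - a^2/2 - 4*a


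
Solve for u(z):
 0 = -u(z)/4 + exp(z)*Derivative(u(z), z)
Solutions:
 u(z) = C1*exp(-exp(-z)/4)


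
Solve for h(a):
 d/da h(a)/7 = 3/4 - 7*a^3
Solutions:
 h(a) = C1 - 49*a^4/4 + 21*a/4


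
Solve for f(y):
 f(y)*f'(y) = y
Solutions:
 f(y) = -sqrt(C1 + y^2)
 f(y) = sqrt(C1 + y^2)


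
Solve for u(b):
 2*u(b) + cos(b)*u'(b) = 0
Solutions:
 u(b) = C1*(sin(b) - 1)/(sin(b) + 1)


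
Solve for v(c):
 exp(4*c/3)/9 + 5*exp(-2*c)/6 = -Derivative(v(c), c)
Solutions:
 v(c) = C1 - exp(4*c/3)/12 + 5*exp(-2*c)/12


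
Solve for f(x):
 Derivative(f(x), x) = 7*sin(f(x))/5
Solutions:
 -7*x/5 + log(cos(f(x)) - 1)/2 - log(cos(f(x)) + 1)/2 = C1


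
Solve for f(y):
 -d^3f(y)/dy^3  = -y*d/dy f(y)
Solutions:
 f(y) = C1 + Integral(C2*airyai(y) + C3*airybi(y), y)


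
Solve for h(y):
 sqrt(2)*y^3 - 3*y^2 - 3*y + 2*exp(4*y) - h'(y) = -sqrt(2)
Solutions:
 h(y) = C1 + sqrt(2)*y^4/4 - y^3 - 3*y^2/2 + sqrt(2)*y + exp(4*y)/2


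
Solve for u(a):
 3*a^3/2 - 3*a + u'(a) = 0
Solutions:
 u(a) = C1 - 3*a^4/8 + 3*a^2/2


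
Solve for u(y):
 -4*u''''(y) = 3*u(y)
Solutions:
 u(y) = (C1*sin(3^(1/4)*y/2) + C2*cos(3^(1/4)*y/2))*exp(-3^(1/4)*y/2) + (C3*sin(3^(1/4)*y/2) + C4*cos(3^(1/4)*y/2))*exp(3^(1/4)*y/2)


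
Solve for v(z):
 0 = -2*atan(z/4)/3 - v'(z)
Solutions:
 v(z) = C1 - 2*z*atan(z/4)/3 + 4*log(z^2 + 16)/3


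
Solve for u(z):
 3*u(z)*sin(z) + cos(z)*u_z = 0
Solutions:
 u(z) = C1*cos(z)^3


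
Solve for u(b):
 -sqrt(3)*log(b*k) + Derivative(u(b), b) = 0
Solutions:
 u(b) = C1 + sqrt(3)*b*log(b*k) - sqrt(3)*b


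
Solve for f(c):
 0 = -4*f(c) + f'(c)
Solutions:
 f(c) = C1*exp(4*c)


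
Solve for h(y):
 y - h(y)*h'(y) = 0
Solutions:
 h(y) = -sqrt(C1 + y^2)
 h(y) = sqrt(C1 + y^2)


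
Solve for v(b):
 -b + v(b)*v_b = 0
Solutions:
 v(b) = -sqrt(C1 + b^2)
 v(b) = sqrt(C1 + b^2)


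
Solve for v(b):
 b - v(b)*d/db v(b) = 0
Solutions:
 v(b) = -sqrt(C1 + b^2)
 v(b) = sqrt(C1 + b^2)


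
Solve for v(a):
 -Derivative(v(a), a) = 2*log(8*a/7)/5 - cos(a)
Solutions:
 v(a) = C1 - 2*a*log(a)/5 - 6*a*log(2)/5 + 2*a/5 + 2*a*log(7)/5 + sin(a)


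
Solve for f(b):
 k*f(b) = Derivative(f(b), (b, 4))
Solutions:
 f(b) = C1*exp(-b*k^(1/4)) + C2*exp(b*k^(1/4)) + C3*exp(-I*b*k^(1/4)) + C4*exp(I*b*k^(1/4))


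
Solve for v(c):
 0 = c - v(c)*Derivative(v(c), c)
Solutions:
 v(c) = -sqrt(C1 + c^2)
 v(c) = sqrt(C1 + c^2)


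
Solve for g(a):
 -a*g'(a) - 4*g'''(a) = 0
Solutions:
 g(a) = C1 + Integral(C2*airyai(-2^(1/3)*a/2) + C3*airybi(-2^(1/3)*a/2), a)


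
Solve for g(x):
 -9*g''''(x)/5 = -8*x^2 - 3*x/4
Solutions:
 g(x) = C1 + C2*x + C3*x^2 + C4*x^3 + x^6/81 + x^5/288


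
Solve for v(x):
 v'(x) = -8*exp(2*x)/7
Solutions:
 v(x) = C1 - 4*exp(2*x)/7


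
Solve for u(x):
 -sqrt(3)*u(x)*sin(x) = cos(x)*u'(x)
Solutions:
 u(x) = C1*cos(x)^(sqrt(3))


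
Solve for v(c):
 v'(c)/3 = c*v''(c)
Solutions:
 v(c) = C1 + C2*c^(4/3)


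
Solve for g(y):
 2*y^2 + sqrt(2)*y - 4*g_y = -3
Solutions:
 g(y) = C1 + y^3/6 + sqrt(2)*y^2/8 + 3*y/4


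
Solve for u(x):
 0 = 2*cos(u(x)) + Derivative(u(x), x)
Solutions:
 u(x) = pi - asin((C1 + exp(4*x))/(C1 - exp(4*x)))
 u(x) = asin((C1 + exp(4*x))/(C1 - exp(4*x)))


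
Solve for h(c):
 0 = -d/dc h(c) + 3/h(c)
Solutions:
 h(c) = -sqrt(C1 + 6*c)
 h(c) = sqrt(C1 + 6*c)


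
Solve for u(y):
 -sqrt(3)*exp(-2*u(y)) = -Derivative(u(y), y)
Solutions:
 u(y) = log(-sqrt(C1 + 2*sqrt(3)*y))
 u(y) = log(C1 + 2*sqrt(3)*y)/2


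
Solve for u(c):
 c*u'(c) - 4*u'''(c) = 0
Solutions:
 u(c) = C1 + Integral(C2*airyai(2^(1/3)*c/2) + C3*airybi(2^(1/3)*c/2), c)


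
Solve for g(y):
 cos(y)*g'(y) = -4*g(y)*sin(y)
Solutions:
 g(y) = C1*cos(y)^4


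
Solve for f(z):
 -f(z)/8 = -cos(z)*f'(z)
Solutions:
 f(z) = C1*(sin(z) + 1)^(1/16)/(sin(z) - 1)^(1/16)


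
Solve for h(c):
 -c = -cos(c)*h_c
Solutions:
 h(c) = C1 + Integral(c/cos(c), c)


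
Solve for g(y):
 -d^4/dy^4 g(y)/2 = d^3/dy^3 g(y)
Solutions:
 g(y) = C1 + C2*y + C3*y^2 + C4*exp(-2*y)


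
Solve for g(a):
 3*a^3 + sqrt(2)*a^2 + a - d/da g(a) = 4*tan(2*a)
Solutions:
 g(a) = C1 + 3*a^4/4 + sqrt(2)*a^3/3 + a^2/2 + 2*log(cos(2*a))


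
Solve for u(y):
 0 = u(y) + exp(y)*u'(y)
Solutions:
 u(y) = C1*exp(exp(-y))


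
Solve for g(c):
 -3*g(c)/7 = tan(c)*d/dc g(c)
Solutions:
 g(c) = C1/sin(c)^(3/7)


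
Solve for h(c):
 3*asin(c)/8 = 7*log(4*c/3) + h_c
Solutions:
 h(c) = C1 - 7*c*log(c) + 3*c*asin(c)/8 - 14*c*log(2) + 7*c + 7*c*log(3) + 3*sqrt(1 - c^2)/8


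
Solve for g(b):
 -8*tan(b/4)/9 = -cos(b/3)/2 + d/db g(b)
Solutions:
 g(b) = C1 + 32*log(cos(b/4))/9 + 3*sin(b/3)/2


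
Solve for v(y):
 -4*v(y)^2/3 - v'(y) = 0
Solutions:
 v(y) = 3/(C1 + 4*y)


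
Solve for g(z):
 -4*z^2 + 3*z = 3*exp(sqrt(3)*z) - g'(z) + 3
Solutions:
 g(z) = C1 + 4*z^3/3 - 3*z^2/2 + 3*z + sqrt(3)*exp(sqrt(3)*z)


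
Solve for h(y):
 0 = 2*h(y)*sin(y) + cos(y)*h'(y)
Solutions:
 h(y) = C1*cos(y)^2


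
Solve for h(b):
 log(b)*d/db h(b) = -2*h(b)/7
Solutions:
 h(b) = C1*exp(-2*li(b)/7)


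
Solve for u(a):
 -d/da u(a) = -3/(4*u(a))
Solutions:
 u(a) = -sqrt(C1 + 6*a)/2
 u(a) = sqrt(C1 + 6*a)/2


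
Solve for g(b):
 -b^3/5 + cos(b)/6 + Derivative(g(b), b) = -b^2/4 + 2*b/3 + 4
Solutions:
 g(b) = C1 + b^4/20 - b^3/12 + b^2/3 + 4*b - sin(b)/6


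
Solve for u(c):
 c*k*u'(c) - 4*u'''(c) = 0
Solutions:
 u(c) = C1 + Integral(C2*airyai(2^(1/3)*c*k^(1/3)/2) + C3*airybi(2^(1/3)*c*k^(1/3)/2), c)


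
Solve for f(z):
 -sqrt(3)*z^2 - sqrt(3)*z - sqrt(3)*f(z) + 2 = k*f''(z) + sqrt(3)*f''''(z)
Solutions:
 f(z) = C1*exp(-sqrt(2)*3^(3/4)*z*sqrt(-k - sqrt(k^2 - 12))/6) + C2*exp(sqrt(2)*3^(3/4)*z*sqrt(-k - sqrt(k^2 - 12))/6) + C3*exp(-sqrt(2)*3^(3/4)*z*sqrt(-k + sqrt(k^2 - 12))/6) + C4*exp(sqrt(2)*3^(3/4)*z*sqrt(-k + sqrt(k^2 - 12))/6) + 2*sqrt(3)*k/3 - z^2 - z + 2*sqrt(3)/3


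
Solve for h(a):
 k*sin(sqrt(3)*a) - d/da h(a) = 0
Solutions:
 h(a) = C1 - sqrt(3)*k*cos(sqrt(3)*a)/3


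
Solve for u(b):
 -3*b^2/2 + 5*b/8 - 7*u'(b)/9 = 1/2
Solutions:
 u(b) = C1 - 9*b^3/14 + 45*b^2/112 - 9*b/14


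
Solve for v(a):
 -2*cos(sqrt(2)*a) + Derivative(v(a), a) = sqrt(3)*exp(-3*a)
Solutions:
 v(a) = C1 + sqrt(2)*sin(sqrt(2)*a) - sqrt(3)*exp(-3*a)/3


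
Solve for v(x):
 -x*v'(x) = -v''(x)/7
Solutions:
 v(x) = C1 + C2*erfi(sqrt(14)*x/2)


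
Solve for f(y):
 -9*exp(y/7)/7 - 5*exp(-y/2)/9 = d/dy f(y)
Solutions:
 f(y) = C1 - 9*exp(y/7) + 10*exp(-y/2)/9


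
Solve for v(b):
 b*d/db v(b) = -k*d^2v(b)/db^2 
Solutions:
 v(b) = C1 + C2*sqrt(k)*erf(sqrt(2)*b*sqrt(1/k)/2)


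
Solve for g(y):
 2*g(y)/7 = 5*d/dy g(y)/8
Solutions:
 g(y) = C1*exp(16*y/35)


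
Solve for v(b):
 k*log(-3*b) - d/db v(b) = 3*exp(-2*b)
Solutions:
 v(b) = C1 + b*k*log(-b) + b*k*(-1 + log(3)) + 3*exp(-2*b)/2


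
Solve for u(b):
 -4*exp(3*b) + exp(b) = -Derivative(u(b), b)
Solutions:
 u(b) = C1 + 4*exp(3*b)/3 - exp(b)


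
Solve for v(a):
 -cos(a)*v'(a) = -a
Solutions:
 v(a) = C1 + Integral(a/cos(a), a)


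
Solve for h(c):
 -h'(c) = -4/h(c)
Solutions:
 h(c) = -sqrt(C1 + 8*c)
 h(c) = sqrt(C1 + 8*c)


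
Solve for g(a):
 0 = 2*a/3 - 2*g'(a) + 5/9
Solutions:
 g(a) = C1 + a^2/6 + 5*a/18


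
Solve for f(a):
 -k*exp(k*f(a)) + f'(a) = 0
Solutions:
 f(a) = Piecewise((log(-1/(C1*k + a*k^2))/k, Ne(k, 0)), (nan, True))
 f(a) = Piecewise((C1 + a*k, Eq(k, 0)), (nan, True))


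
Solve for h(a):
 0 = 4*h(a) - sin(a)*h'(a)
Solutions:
 h(a) = C1*(cos(a)^2 - 2*cos(a) + 1)/(cos(a)^2 + 2*cos(a) + 1)


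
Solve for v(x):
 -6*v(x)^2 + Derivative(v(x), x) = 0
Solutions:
 v(x) = -1/(C1 + 6*x)


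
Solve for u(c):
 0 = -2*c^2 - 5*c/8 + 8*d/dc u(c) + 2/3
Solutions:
 u(c) = C1 + c^3/12 + 5*c^2/128 - c/12


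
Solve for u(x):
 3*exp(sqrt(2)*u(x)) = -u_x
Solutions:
 u(x) = sqrt(2)*(2*log(1/(C1 + 3*x)) - log(2))/4


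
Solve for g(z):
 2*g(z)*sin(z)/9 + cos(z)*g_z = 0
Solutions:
 g(z) = C1*cos(z)^(2/9)


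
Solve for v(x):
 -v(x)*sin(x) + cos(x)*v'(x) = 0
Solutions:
 v(x) = C1/cos(x)


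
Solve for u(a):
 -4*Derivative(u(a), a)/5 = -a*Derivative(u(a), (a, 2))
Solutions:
 u(a) = C1 + C2*a^(9/5)


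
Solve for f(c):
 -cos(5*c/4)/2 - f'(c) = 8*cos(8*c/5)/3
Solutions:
 f(c) = C1 - 2*sin(5*c/4)/5 - 5*sin(8*c/5)/3


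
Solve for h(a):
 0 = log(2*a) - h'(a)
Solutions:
 h(a) = C1 + a*log(a) - a + a*log(2)


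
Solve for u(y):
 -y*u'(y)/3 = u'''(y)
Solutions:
 u(y) = C1 + Integral(C2*airyai(-3^(2/3)*y/3) + C3*airybi(-3^(2/3)*y/3), y)


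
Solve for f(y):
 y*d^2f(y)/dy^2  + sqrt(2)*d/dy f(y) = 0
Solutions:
 f(y) = C1 + C2*y^(1 - sqrt(2))


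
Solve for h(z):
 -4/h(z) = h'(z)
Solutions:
 h(z) = -sqrt(C1 - 8*z)
 h(z) = sqrt(C1 - 8*z)


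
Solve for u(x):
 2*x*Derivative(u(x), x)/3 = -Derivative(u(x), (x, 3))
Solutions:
 u(x) = C1 + Integral(C2*airyai(-2^(1/3)*3^(2/3)*x/3) + C3*airybi(-2^(1/3)*3^(2/3)*x/3), x)


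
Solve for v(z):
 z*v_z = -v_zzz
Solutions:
 v(z) = C1 + Integral(C2*airyai(-z) + C3*airybi(-z), z)


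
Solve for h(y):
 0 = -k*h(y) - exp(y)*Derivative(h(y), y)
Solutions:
 h(y) = C1*exp(k*exp(-y))


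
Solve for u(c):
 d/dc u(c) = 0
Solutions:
 u(c) = C1


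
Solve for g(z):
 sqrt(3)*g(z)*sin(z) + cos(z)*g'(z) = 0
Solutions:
 g(z) = C1*cos(z)^(sqrt(3))


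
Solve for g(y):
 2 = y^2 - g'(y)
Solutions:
 g(y) = C1 + y^3/3 - 2*y


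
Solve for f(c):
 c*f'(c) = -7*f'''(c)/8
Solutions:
 f(c) = C1 + Integral(C2*airyai(-2*7^(2/3)*c/7) + C3*airybi(-2*7^(2/3)*c/7), c)


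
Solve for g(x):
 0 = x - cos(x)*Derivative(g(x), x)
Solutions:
 g(x) = C1 + Integral(x/cos(x), x)


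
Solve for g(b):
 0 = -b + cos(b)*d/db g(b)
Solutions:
 g(b) = C1 + Integral(b/cos(b), b)


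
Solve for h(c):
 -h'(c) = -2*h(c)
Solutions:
 h(c) = C1*exp(2*c)


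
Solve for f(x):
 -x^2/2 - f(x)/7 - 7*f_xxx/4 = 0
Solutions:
 f(x) = C3*exp(-2^(2/3)*7^(1/3)*x/7) - 7*x^2/2 + (C1*sin(2^(2/3)*sqrt(3)*7^(1/3)*x/14) + C2*cos(2^(2/3)*sqrt(3)*7^(1/3)*x/14))*exp(2^(2/3)*7^(1/3)*x/14)


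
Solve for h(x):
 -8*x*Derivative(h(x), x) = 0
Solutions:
 h(x) = C1


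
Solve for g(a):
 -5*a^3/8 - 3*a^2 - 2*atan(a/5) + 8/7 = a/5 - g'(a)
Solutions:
 g(a) = C1 + 5*a^4/32 + a^3 + a^2/10 + 2*a*atan(a/5) - 8*a/7 - 5*log(a^2 + 25)


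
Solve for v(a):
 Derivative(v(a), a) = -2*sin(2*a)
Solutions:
 v(a) = C1 + cos(2*a)


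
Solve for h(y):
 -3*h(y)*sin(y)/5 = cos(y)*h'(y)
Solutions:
 h(y) = C1*cos(y)^(3/5)


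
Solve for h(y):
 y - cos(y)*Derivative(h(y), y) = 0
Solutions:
 h(y) = C1 + Integral(y/cos(y), y)


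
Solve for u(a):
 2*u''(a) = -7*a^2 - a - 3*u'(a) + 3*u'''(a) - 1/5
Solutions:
 u(a) = C1 + C2*exp(a*(1 - sqrt(10))/3) + C3*exp(a*(1 + sqrt(10))/3) - 7*a^3/9 + 25*a^2/18 - 889*a/135


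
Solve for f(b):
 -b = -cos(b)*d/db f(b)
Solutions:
 f(b) = C1 + Integral(b/cos(b), b)


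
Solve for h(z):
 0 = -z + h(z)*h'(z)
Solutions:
 h(z) = -sqrt(C1 + z^2)
 h(z) = sqrt(C1 + z^2)


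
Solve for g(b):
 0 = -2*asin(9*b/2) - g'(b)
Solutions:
 g(b) = C1 - 2*b*asin(9*b/2) - 2*sqrt(4 - 81*b^2)/9


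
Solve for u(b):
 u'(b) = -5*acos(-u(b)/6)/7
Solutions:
 Integral(1/acos(-_y/6), (_y, u(b))) = C1 - 5*b/7


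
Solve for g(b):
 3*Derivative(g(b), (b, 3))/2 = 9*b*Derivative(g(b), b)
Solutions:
 g(b) = C1 + Integral(C2*airyai(6^(1/3)*b) + C3*airybi(6^(1/3)*b), b)


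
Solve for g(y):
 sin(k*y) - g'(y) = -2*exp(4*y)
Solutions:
 g(y) = C1 + exp(4*y)/2 - cos(k*y)/k


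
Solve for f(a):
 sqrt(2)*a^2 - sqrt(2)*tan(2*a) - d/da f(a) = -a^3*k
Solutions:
 f(a) = C1 + a^4*k/4 + sqrt(2)*a^3/3 + sqrt(2)*log(cos(2*a))/2


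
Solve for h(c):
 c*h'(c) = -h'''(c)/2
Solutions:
 h(c) = C1 + Integral(C2*airyai(-2^(1/3)*c) + C3*airybi(-2^(1/3)*c), c)


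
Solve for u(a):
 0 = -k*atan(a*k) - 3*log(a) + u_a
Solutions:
 u(a) = C1 + 3*a*log(a) - 3*a + k*Piecewise((a*atan(a*k) - log(a^2*k^2 + 1)/(2*k), Ne(k, 0)), (0, True))


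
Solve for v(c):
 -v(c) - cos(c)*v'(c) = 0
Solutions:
 v(c) = C1*sqrt(sin(c) - 1)/sqrt(sin(c) + 1)


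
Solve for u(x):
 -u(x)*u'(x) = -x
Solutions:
 u(x) = -sqrt(C1 + x^2)
 u(x) = sqrt(C1 + x^2)


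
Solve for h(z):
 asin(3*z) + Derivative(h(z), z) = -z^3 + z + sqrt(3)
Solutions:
 h(z) = C1 - z^4/4 + z^2/2 - z*asin(3*z) + sqrt(3)*z - sqrt(1 - 9*z^2)/3


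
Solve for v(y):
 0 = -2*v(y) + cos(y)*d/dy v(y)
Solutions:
 v(y) = C1*(sin(y) + 1)/(sin(y) - 1)


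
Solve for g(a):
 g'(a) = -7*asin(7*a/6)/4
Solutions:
 g(a) = C1 - 7*a*asin(7*a/6)/4 - sqrt(36 - 49*a^2)/4


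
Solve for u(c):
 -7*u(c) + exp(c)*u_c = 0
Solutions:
 u(c) = C1*exp(-7*exp(-c))


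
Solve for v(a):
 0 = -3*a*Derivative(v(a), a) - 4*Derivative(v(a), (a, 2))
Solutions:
 v(a) = C1 + C2*erf(sqrt(6)*a/4)


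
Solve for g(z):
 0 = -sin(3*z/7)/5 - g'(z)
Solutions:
 g(z) = C1 + 7*cos(3*z/7)/15


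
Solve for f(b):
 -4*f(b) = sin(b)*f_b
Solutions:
 f(b) = C1*(cos(b)^2 + 2*cos(b) + 1)/(cos(b)^2 - 2*cos(b) + 1)


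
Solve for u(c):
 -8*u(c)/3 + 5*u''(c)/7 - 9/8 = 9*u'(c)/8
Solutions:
 u(c) = C1*exp(c*(189 - sqrt(250761))/240) + C2*exp(c*(189 + sqrt(250761))/240) - 27/64


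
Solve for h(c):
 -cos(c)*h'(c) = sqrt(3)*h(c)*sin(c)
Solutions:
 h(c) = C1*cos(c)^(sqrt(3))


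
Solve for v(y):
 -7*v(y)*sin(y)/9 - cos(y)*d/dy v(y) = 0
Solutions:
 v(y) = C1*cos(y)^(7/9)


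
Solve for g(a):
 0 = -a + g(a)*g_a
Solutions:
 g(a) = -sqrt(C1 + a^2)
 g(a) = sqrt(C1 + a^2)


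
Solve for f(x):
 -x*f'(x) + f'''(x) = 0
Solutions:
 f(x) = C1 + Integral(C2*airyai(x) + C3*airybi(x), x)


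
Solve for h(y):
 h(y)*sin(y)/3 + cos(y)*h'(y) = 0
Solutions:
 h(y) = C1*cos(y)^(1/3)


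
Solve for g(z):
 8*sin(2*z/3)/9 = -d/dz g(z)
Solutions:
 g(z) = C1 + 4*cos(2*z/3)/3


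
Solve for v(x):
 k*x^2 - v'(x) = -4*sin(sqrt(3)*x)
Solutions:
 v(x) = C1 + k*x^3/3 - 4*sqrt(3)*cos(sqrt(3)*x)/3


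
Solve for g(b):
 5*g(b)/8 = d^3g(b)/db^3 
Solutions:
 g(b) = C3*exp(5^(1/3)*b/2) + (C1*sin(sqrt(3)*5^(1/3)*b/4) + C2*cos(sqrt(3)*5^(1/3)*b/4))*exp(-5^(1/3)*b/4)


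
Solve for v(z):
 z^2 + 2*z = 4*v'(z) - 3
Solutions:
 v(z) = C1 + z^3/12 + z^2/4 + 3*z/4


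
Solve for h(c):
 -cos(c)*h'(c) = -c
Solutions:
 h(c) = C1 + Integral(c/cos(c), c)


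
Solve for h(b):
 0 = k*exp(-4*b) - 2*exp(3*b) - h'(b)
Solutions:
 h(b) = C1 - k*exp(-4*b)/4 - 2*exp(3*b)/3


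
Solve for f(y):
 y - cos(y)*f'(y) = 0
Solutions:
 f(y) = C1 + Integral(y/cos(y), y)


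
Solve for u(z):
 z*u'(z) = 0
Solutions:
 u(z) = C1


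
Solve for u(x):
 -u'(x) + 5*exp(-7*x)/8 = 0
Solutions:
 u(x) = C1 - 5*exp(-7*x)/56


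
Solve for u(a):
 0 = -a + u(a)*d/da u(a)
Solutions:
 u(a) = -sqrt(C1 + a^2)
 u(a) = sqrt(C1 + a^2)


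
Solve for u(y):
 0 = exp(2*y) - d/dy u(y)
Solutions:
 u(y) = C1 + exp(2*y)/2


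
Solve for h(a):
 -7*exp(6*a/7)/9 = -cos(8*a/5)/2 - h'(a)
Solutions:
 h(a) = C1 + 49*exp(6*a/7)/54 - 5*sin(8*a/5)/16


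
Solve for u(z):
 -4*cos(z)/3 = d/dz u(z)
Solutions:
 u(z) = C1 - 4*sin(z)/3


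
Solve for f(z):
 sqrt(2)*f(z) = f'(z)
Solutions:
 f(z) = C1*exp(sqrt(2)*z)


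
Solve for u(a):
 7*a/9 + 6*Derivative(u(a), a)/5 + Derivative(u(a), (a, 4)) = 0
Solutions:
 u(a) = C1 + C4*exp(-5^(2/3)*6^(1/3)*a/5) - 35*a^2/108 + (C2*sin(2^(1/3)*3^(5/6)*5^(2/3)*a/10) + C3*cos(2^(1/3)*3^(5/6)*5^(2/3)*a/10))*exp(5^(2/3)*6^(1/3)*a/10)


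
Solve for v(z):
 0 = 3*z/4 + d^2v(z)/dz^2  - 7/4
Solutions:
 v(z) = C1 + C2*z - z^3/8 + 7*z^2/8


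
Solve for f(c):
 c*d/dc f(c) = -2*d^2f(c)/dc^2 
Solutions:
 f(c) = C1 + C2*erf(c/2)


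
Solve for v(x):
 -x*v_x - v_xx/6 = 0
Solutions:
 v(x) = C1 + C2*erf(sqrt(3)*x)


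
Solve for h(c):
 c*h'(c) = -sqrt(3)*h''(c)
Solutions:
 h(c) = C1 + C2*erf(sqrt(2)*3^(3/4)*c/6)


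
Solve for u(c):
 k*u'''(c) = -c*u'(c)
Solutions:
 u(c) = C1 + Integral(C2*airyai(c*(-1/k)^(1/3)) + C3*airybi(c*(-1/k)^(1/3)), c)


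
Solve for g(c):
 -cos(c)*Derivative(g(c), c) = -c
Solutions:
 g(c) = C1 + Integral(c/cos(c), c)


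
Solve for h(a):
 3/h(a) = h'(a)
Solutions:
 h(a) = -sqrt(C1 + 6*a)
 h(a) = sqrt(C1 + 6*a)


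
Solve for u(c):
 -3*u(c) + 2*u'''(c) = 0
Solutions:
 u(c) = C3*exp(2^(2/3)*3^(1/3)*c/2) + (C1*sin(2^(2/3)*3^(5/6)*c/4) + C2*cos(2^(2/3)*3^(5/6)*c/4))*exp(-2^(2/3)*3^(1/3)*c/4)


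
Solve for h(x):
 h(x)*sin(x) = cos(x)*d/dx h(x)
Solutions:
 h(x) = C1/cos(x)


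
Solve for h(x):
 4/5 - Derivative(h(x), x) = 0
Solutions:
 h(x) = C1 + 4*x/5


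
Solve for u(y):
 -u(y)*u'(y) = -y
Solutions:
 u(y) = -sqrt(C1 + y^2)
 u(y) = sqrt(C1 + y^2)


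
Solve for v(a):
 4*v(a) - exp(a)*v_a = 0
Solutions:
 v(a) = C1*exp(-4*exp(-a))


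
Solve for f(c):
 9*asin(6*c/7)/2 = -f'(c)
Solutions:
 f(c) = C1 - 9*c*asin(6*c/7)/2 - 3*sqrt(49 - 36*c^2)/4


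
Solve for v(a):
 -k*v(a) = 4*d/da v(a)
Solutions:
 v(a) = C1*exp(-a*k/4)


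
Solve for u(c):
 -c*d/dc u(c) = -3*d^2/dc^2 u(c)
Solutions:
 u(c) = C1 + C2*erfi(sqrt(6)*c/6)


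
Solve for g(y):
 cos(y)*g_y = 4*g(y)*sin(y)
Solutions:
 g(y) = C1/cos(y)^4


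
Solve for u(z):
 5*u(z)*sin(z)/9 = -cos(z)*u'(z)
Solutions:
 u(z) = C1*cos(z)^(5/9)


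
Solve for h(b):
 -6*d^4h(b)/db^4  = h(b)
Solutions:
 h(b) = (C1*sin(2^(1/4)*3^(3/4)*b/6) + C2*cos(2^(1/4)*3^(3/4)*b/6))*exp(-2^(1/4)*3^(3/4)*b/6) + (C3*sin(2^(1/4)*3^(3/4)*b/6) + C4*cos(2^(1/4)*3^(3/4)*b/6))*exp(2^(1/4)*3^(3/4)*b/6)


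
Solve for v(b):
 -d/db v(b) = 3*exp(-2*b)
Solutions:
 v(b) = C1 + 3*exp(-2*b)/2


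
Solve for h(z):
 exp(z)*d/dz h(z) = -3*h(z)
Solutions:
 h(z) = C1*exp(3*exp(-z))


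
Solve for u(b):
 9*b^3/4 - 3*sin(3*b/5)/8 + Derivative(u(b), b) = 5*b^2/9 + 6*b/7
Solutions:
 u(b) = C1 - 9*b^4/16 + 5*b^3/27 + 3*b^2/7 - 5*cos(3*b/5)/8


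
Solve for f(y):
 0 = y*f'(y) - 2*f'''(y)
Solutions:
 f(y) = C1 + Integral(C2*airyai(2^(2/3)*y/2) + C3*airybi(2^(2/3)*y/2), y)


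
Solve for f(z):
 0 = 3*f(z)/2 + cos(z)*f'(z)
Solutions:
 f(z) = C1*(sin(z) - 1)^(3/4)/(sin(z) + 1)^(3/4)


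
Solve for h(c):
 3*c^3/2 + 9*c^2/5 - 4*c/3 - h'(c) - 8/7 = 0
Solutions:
 h(c) = C1 + 3*c^4/8 + 3*c^3/5 - 2*c^2/3 - 8*c/7


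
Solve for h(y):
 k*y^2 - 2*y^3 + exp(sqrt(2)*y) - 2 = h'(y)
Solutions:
 h(y) = C1 + k*y^3/3 - y^4/2 - 2*y + sqrt(2)*exp(sqrt(2)*y)/2


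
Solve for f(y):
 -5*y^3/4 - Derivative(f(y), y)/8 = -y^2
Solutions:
 f(y) = C1 - 5*y^4/2 + 8*y^3/3


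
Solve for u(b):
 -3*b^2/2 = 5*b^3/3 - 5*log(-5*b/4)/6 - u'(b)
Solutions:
 u(b) = C1 + 5*b^4/12 + b^3/2 - 5*b*log(-b)/6 + 5*b*(-log(5) + 1 + 2*log(2))/6


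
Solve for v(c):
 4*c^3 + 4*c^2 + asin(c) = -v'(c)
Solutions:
 v(c) = C1 - c^4 - 4*c^3/3 - c*asin(c) - sqrt(1 - c^2)


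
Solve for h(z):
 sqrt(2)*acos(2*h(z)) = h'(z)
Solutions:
 Integral(1/acos(2*_y), (_y, h(z))) = C1 + sqrt(2)*z


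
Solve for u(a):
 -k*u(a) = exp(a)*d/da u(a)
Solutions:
 u(a) = C1*exp(k*exp(-a))


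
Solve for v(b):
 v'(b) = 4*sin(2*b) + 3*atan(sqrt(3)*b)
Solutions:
 v(b) = C1 + 3*b*atan(sqrt(3)*b) - sqrt(3)*log(3*b^2 + 1)/2 - 2*cos(2*b)


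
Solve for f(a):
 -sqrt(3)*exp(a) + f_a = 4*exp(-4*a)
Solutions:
 f(a) = C1 + sqrt(3)*exp(a) - exp(-4*a)


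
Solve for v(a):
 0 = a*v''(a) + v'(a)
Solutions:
 v(a) = C1 + C2*log(a)


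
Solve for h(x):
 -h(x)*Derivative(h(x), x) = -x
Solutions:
 h(x) = -sqrt(C1 + x^2)
 h(x) = sqrt(C1 + x^2)


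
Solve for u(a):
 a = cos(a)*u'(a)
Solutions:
 u(a) = C1 + Integral(a/cos(a), a)


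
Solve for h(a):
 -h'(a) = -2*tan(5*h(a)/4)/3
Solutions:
 h(a) = -4*asin(C1*exp(5*a/6))/5 + 4*pi/5
 h(a) = 4*asin(C1*exp(5*a/6))/5


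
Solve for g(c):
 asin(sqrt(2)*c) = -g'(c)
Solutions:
 g(c) = C1 - c*asin(sqrt(2)*c) - sqrt(2)*sqrt(1 - 2*c^2)/2


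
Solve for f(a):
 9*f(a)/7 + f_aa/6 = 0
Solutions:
 f(a) = C1*sin(3*sqrt(42)*a/7) + C2*cos(3*sqrt(42)*a/7)


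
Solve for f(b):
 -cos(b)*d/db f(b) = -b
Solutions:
 f(b) = C1 + Integral(b/cos(b), b)


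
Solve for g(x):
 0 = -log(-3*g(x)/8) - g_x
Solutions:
 Integral(1/(log(-_y) - 3*log(2) + log(3)), (_y, g(x))) = C1 - x


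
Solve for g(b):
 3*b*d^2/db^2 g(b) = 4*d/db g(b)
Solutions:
 g(b) = C1 + C2*b^(7/3)


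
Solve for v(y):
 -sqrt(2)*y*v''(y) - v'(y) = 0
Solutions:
 v(y) = C1 + C2*y^(1 - sqrt(2)/2)


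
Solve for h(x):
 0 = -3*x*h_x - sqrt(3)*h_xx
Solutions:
 h(x) = C1 + C2*erf(sqrt(2)*3^(1/4)*x/2)


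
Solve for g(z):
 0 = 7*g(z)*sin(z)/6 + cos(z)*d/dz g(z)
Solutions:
 g(z) = C1*cos(z)^(7/6)


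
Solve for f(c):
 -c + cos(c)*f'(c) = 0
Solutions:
 f(c) = C1 + Integral(c/cos(c), c)


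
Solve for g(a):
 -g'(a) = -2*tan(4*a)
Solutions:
 g(a) = C1 - log(cos(4*a))/2


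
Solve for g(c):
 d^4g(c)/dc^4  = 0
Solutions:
 g(c) = C1 + C2*c + C3*c^2 + C4*c^3


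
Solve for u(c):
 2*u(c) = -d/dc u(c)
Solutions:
 u(c) = C1*exp(-2*c)


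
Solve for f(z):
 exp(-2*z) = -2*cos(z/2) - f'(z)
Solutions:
 f(z) = C1 - 4*sin(z/2) + exp(-2*z)/2


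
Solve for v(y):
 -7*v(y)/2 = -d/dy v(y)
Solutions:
 v(y) = C1*exp(7*y/2)


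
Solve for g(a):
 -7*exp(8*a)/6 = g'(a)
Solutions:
 g(a) = C1 - 7*exp(8*a)/48


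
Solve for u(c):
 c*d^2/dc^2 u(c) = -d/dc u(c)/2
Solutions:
 u(c) = C1 + C2*sqrt(c)


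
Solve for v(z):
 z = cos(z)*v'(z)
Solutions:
 v(z) = C1 + Integral(z/cos(z), z)


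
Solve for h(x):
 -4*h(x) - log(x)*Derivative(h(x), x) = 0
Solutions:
 h(x) = C1*exp(-4*li(x))


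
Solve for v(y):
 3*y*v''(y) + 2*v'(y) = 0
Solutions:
 v(y) = C1 + C2*y^(1/3)


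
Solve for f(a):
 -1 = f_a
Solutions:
 f(a) = C1 - a


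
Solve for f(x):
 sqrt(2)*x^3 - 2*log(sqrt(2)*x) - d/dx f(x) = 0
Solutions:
 f(x) = C1 + sqrt(2)*x^4/4 - 2*x*log(x) - x*log(2) + 2*x


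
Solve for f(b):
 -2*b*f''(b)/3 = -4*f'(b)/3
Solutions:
 f(b) = C1 + C2*b^3


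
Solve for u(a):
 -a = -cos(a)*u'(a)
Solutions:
 u(a) = C1 + Integral(a/cos(a), a)


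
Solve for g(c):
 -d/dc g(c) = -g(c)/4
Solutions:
 g(c) = C1*exp(c/4)


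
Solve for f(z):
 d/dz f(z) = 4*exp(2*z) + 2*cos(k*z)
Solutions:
 f(z) = C1 + 2*exp(2*z) + 2*sin(k*z)/k


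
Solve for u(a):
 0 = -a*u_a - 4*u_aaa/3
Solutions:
 u(a) = C1 + Integral(C2*airyai(-6^(1/3)*a/2) + C3*airybi(-6^(1/3)*a/2), a)


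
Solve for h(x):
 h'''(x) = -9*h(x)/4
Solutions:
 h(x) = C3*exp(-2^(1/3)*3^(2/3)*x/2) + (C1*sin(3*2^(1/3)*3^(1/6)*x/4) + C2*cos(3*2^(1/3)*3^(1/6)*x/4))*exp(2^(1/3)*3^(2/3)*x/4)


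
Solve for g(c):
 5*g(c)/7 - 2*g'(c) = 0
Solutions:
 g(c) = C1*exp(5*c/14)


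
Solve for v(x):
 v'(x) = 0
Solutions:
 v(x) = C1


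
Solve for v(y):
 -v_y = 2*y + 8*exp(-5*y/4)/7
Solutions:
 v(y) = C1 - y^2 + 32*exp(-5*y/4)/35


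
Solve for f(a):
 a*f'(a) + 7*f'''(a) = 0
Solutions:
 f(a) = C1 + Integral(C2*airyai(-7^(2/3)*a/7) + C3*airybi(-7^(2/3)*a/7), a)


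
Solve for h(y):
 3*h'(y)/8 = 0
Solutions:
 h(y) = C1


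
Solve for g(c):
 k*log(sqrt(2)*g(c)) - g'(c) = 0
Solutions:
 Integral(1/(2*log(_y) + log(2)), (_y, g(c))) = C1 + c*k/2


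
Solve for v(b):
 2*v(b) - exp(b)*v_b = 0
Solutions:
 v(b) = C1*exp(-2*exp(-b))


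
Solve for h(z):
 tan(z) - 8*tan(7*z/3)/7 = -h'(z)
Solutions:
 h(z) = C1 + log(cos(z)) - 24*log(cos(7*z/3))/49


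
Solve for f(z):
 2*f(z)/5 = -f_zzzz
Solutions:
 f(z) = (C1*sin(10^(3/4)*z/10) + C2*cos(10^(3/4)*z/10))*exp(-10^(3/4)*z/10) + (C3*sin(10^(3/4)*z/10) + C4*cos(10^(3/4)*z/10))*exp(10^(3/4)*z/10)


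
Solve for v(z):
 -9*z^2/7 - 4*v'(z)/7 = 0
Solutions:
 v(z) = C1 - 3*z^3/4


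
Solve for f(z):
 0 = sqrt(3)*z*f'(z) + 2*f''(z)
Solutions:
 f(z) = C1 + C2*erf(3^(1/4)*z/2)


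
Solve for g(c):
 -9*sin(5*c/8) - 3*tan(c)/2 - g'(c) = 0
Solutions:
 g(c) = C1 + 3*log(cos(c))/2 + 72*cos(5*c/8)/5


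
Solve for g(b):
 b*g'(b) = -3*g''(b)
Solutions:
 g(b) = C1 + C2*erf(sqrt(6)*b/6)


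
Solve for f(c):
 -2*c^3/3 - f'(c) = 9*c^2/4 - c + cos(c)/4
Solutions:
 f(c) = C1 - c^4/6 - 3*c^3/4 + c^2/2 - sin(c)/4


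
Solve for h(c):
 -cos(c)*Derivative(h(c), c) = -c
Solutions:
 h(c) = C1 + Integral(c/cos(c), c)


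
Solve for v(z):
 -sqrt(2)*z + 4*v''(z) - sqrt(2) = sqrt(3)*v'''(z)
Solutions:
 v(z) = C1 + C2*z + C3*exp(4*sqrt(3)*z/3) + sqrt(2)*z^3/24 + z^2*(sqrt(6) + 4*sqrt(2))/32
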